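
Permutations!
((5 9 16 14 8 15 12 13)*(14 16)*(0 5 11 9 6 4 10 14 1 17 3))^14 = (0 3 17 1 9 11 13 12 15 8 14 10 4 6 5) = ((0 5 6 4 10 14 8 15 12 13 11 9 1 17 3))^14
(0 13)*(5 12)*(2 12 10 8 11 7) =(0 13)(2 12 5 10 8 11 7) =[13, 1, 12, 3, 4, 10, 6, 2, 11, 9, 8, 7, 5, 0]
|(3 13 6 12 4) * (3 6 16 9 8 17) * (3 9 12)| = 6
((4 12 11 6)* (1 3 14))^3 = (14)(4 6 11 12)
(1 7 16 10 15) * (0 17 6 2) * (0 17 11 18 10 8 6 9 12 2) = (0 11 18 10 15 1 7 16 8 6)(2 17 9 12) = [11, 7, 17, 3, 4, 5, 0, 16, 6, 12, 15, 18, 2, 13, 14, 1, 8, 9, 10]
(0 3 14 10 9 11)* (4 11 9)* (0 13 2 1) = (0 3 14 10 4 11 13 2 1) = [3, 0, 1, 14, 11, 5, 6, 7, 8, 9, 4, 13, 12, 2, 10]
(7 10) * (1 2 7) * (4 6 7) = (1 2 4 6 7 10) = [0, 2, 4, 3, 6, 5, 7, 10, 8, 9, 1]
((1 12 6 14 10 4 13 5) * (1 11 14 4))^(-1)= ((1 12 6 4 13 5 11 14 10))^(-1)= (1 10 14 11 5 13 4 6 12)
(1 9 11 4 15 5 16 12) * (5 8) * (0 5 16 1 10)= (0 5 1 9 11 4 15 8 16 12 10)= [5, 9, 2, 3, 15, 1, 6, 7, 16, 11, 0, 4, 10, 13, 14, 8, 12]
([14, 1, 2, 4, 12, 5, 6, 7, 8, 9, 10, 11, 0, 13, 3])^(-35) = (14)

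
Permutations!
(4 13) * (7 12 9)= [0, 1, 2, 3, 13, 5, 6, 12, 8, 7, 10, 11, 9, 4]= (4 13)(7 12 9)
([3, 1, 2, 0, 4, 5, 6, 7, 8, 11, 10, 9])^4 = [0, 1, 2, 3, 4, 5, 6, 7, 8, 9, 10, 11]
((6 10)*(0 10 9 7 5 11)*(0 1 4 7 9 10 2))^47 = ((0 2)(1 4 7 5 11)(6 10))^47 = (0 2)(1 7 11 4 5)(6 10)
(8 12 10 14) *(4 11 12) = (4 11 12 10 14 8) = [0, 1, 2, 3, 11, 5, 6, 7, 4, 9, 14, 12, 10, 13, 8]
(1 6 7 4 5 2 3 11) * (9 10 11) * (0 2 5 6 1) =(0 2 3 9 10 11)(4 6 7) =[2, 1, 3, 9, 6, 5, 7, 4, 8, 10, 11, 0]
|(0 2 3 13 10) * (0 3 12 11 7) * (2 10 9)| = |(0 10 3 13 9 2 12 11 7)| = 9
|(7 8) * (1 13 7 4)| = 5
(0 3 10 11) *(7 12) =(0 3 10 11)(7 12) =[3, 1, 2, 10, 4, 5, 6, 12, 8, 9, 11, 0, 7]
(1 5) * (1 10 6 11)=(1 5 10 6 11)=[0, 5, 2, 3, 4, 10, 11, 7, 8, 9, 6, 1]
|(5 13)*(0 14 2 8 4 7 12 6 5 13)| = 9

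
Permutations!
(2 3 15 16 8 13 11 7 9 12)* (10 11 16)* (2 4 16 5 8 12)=(2 3 15 10 11 7 9)(4 16 12)(5 8 13)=[0, 1, 3, 15, 16, 8, 6, 9, 13, 2, 11, 7, 4, 5, 14, 10, 12]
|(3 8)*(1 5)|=2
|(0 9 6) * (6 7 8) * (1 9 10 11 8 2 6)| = 9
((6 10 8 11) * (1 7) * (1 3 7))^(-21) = (3 7)(6 11 8 10)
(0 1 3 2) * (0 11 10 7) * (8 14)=(0 1 3 2 11 10 7)(8 14)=[1, 3, 11, 2, 4, 5, 6, 0, 14, 9, 7, 10, 12, 13, 8]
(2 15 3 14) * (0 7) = (0 7)(2 15 3 14) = [7, 1, 15, 14, 4, 5, 6, 0, 8, 9, 10, 11, 12, 13, 2, 3]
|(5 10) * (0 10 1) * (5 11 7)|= 6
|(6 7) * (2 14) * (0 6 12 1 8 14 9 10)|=10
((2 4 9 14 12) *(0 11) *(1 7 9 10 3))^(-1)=(0 11)(1 3 10 4 2 12 14 9 7)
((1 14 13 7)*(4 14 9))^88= ((1 9 4 14 13 7))^88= (1 13 4)(7 14 9)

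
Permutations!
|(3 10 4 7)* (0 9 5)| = |(0 9 5)(3 10 4 7)| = 12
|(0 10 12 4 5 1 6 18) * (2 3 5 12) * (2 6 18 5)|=|(0 10 6 5 1 18)(2 3)(4 12)|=6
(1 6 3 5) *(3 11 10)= [0, 6, 2, 5, 4, 1, 11, 7, 8, 9, 3, 10]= (1 6 11 10 3 5)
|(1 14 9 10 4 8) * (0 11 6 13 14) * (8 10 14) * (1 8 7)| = |(0 11 6 13 7 1)(4 10)(9 14)| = 6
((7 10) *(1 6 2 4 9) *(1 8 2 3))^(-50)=(10)(1 6 3)(2 9)(4 8)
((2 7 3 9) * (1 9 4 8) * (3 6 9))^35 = (1 8 4 3)(2 9 6 7)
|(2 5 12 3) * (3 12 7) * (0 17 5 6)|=7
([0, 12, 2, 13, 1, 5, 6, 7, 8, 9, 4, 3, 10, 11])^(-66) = (13)(1 10)(4 12)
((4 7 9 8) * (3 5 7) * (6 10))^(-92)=((3 5 7 9 8 4)(6 10))^(-92)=(10)(3 8 7)(4 9 5)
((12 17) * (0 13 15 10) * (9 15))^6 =(17)(0 13 9 15 10)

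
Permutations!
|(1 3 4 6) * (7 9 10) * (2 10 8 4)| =|(1 3 2 10 7 9 8 4 6)| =9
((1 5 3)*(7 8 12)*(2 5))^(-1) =(1 3 5 2)(7 12 8)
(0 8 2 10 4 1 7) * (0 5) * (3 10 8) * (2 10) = (0 3 2 8 10 4 1 7 5) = [3, 7, 8, 2, 1, 0, 6, 5, 10, 9, 4]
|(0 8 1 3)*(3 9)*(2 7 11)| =15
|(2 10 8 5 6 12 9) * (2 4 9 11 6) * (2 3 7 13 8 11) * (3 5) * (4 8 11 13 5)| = 6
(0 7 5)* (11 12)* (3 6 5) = (0 7 3 6 5)(11 12) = [7, 1, 2, 6, 4, 0, 5, 3, 8, 9, 10, 12, 11]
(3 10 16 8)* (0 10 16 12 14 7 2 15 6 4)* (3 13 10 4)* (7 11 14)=(0 4)(2 15 6 3 16 8 13 10 12 7)(11 14)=[4, 1, 15, 16, 0, 5, 3, 2, 13, 9, 12, 14, 7, 10, 11, 6, 8]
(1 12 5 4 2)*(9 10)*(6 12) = (1 6 12 5 4 2)(9 10) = [0, 6, 1, 3, 2, 4, 12, 7, 8, 10, 9, 11, 5]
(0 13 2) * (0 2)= (0 13)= [13, 1, 2, 3, 4, 5, 6, 7, 8, 9, 10, 11, 12, 0]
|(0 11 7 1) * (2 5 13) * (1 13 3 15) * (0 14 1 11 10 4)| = 42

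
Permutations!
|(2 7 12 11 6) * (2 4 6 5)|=|(2 7 12 11 5)(4 6)|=10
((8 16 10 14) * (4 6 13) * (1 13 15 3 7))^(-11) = ((1 13 4 6 15 3 7)(8 16 10 14))^(-11) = (1 6 7 4 3 13 15)(8 16 10 14)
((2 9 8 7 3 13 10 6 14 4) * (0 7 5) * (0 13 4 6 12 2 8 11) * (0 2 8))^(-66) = (14)(0 3)(4 7)(5 8 12 10 13)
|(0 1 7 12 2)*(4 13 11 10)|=20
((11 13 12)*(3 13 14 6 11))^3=(14)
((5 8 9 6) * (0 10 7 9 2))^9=(0 10 7 9 6 5 8 2)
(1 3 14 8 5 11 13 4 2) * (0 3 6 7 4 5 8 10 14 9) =[3, 6, 1, 9, 2, 11, 7, 4, 8, 0, 14, 13, 12, 5, 10] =(0 3 9)(1 6 7 4 2)(5 11 13)(10 14)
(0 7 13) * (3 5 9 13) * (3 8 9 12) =[7, 1, 2, 5, 4, 12, 6, 8, 9, 13, 10, 11, 3, 0] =(0 7 8 9 13)(3 5 12)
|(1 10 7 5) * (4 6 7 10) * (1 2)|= 6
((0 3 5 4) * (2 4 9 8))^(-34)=((0 3 5 9 8 2 4))^(-34)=(0 3 5 9 8 2 4)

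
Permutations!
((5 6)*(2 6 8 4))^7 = ((2 6 5 8 4))^7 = (2 5 4 6 8)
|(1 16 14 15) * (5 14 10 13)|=|(1 16 10 13 5 14 15)|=7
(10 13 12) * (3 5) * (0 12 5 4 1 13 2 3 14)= (0 12 10 2 3 4 1 13 5 14)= [12, 13, 3, 4, 1, 14, 6, 7, 8, 9, 2, 11, 10, 5, 0]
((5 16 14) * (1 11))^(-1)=(1 11)(5 14 16)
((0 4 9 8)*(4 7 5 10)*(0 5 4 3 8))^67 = (0 9 4 7)(3 10 5 8)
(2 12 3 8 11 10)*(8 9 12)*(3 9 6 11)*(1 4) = [0, 4, 8, 6, 1, 5, 11, 7, 3, 12, 2, 10, 9] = (1 4)(2 8 3 6 11 10)(9 12)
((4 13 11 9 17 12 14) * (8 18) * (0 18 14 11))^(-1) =((0 18 8 14 4 13)(9 17 12 11))^(-1) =(0 13 4 14 8 18)(9 11 12 17)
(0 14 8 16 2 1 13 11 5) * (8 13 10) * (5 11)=(0 14 13 5)(1 10 8 16 2)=[14, 10, 1, 3, 4, 0, 6, 7, 16, 9, 8, 11, 12, 5, 13, 15, 2]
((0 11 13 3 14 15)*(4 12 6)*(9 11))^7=(15)(4 12 6)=((0 9 11 13 3 14 15)(4 12 6))^7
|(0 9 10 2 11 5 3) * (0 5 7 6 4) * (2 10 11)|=6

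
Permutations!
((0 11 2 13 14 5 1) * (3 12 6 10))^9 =((0 11 2 13 14 5 1)(3 12 6 10))^9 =(0 2 14 1 11 13 5)(3 12 6 10)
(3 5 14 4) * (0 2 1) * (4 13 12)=[2, 0, 1, 5, 3, 14, 6, 7, 8, 9, 10, 11, 4, 12, 13]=(0 2 1)(3 5 14 13 12 4)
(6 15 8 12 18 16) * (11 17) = (6 15 8 12 18 16)(11 17) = [0, 1, 2, 3, 4, 5, 15, 7, 12, 9, 10, 17, 18, 13, 14, 8, 6, 11, 16]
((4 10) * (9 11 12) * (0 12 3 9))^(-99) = (0 12)(4 10)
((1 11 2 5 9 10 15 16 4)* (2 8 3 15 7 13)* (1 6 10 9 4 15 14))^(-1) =((1 11 8 3 14)(2 5 4 6 10 7 13)(15 16))^(-1) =(1 14 3 8 11)(2 13 7 10 6 4 5)(15 16)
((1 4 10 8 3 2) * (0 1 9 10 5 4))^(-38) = ((0 1)(2 9 10 8 3)(4 5))^(-38) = (2 10 3 9 8)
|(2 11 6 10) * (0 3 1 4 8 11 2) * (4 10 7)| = |(0 3 1 10)(4 8 11 6 7)| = 20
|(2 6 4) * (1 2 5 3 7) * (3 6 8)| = |(1 2 8 3 7)(4 5 6)| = 15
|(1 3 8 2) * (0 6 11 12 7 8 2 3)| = |(0 6 11 12 7 8 3 2 1)| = 9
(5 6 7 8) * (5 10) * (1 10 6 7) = (1 10 5 7 8 6) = [0, 10, 2, 3, 4, 7, 1, 8, 6, 9, 5]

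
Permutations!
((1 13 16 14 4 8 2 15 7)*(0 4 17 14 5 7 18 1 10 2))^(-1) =(0 8 4)(1 18 15 2 10 7 5 16 13)(14 17)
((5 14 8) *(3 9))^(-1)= (3 9)(5 8 14)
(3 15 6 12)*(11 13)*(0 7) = (0 7)(3 15 6 12)(11 13) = [7, 1, 2, 15, 4, 5, 12, 0, 8, 9, 10, 13, 3, 11, 14, 6]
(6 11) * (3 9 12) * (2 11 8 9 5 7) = [0, 1, 11, 5, 4, 7, 8, 2, 9, 12, 10, 6, 3] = (2 11 6 8 9 12 3 5 7)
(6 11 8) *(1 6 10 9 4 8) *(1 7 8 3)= (1 6 11 7 8 10 9 4 3)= [0, 6, 2, 1, 3, 5, 11, 8, 10, 4, 9, 7]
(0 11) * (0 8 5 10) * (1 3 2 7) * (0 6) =(0 11 8 5 10 6)(1 3 2 7) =[11, 3, 7, 2, 4, 10, 0, 1, 5, 9, 6, 8]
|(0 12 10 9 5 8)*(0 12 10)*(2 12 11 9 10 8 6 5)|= 6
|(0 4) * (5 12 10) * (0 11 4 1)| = |(0 1)(4 11)(5 12 10)| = 6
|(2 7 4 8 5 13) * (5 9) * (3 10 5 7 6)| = 12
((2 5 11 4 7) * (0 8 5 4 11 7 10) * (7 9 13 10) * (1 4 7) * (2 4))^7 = ((0 8 5 9 13 10)(1 2 7 4))^7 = (0 8 5 9 13 10)(1 4 7 2)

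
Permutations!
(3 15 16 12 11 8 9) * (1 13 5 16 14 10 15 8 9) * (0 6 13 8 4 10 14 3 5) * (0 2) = (0 6 13 2)(1 8)(3 4 10 15)(5 16 12 11 9) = [6, 8, 0, 4, 10, 16, 13, 7, 1, 5, 15, 9, 11, 2, 14, 3, 12]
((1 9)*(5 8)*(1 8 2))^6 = ((1 9 8 5 2))^6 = (1 9 8 5 2)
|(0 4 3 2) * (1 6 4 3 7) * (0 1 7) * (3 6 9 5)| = 15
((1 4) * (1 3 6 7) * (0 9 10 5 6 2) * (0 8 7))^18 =(0 5 9 6 10)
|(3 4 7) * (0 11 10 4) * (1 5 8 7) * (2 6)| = 18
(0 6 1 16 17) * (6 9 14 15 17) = (0 9 14 15 17)(1 16 6) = [9, 16, 2, 3, 4, 5, 1, 7, 8, 14, 10, 11, 12, 13, 15, 17, 6, 0]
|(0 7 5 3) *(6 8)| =4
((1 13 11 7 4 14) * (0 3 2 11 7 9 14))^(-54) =(0 1 2 7 9)(3 13 11 4 14) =((0 3 2 11 9 14 1 13 7 4))^(-54)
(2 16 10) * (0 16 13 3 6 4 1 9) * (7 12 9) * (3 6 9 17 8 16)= (0 3 9)(1 7 12 17 8 16 10 2 13 6 4)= [3, 7, 13, 9, 1, 5, 4, 12, 16, 0, 2, 11, 17, 6, 14, 15, 10, 8]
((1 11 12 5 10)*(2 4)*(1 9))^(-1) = (1 9 10 5 12 11)(2 4)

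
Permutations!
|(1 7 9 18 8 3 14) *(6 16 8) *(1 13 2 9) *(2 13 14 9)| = 6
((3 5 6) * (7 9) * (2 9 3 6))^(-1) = (2 5 3 7 9)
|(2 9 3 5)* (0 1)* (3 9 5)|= 2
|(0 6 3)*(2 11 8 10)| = |(0 6 3)(2 11 8 10)| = 12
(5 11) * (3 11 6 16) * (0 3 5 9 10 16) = [3, 1, 2, 11, 4, 6, 0, 7, 8, 10, 16, 9, 12, 13, 14, 15, 5] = (0 3 11 9 10 16 5 6)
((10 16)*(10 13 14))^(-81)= ((10 16 13 14))^(-81)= (10 14 13 16)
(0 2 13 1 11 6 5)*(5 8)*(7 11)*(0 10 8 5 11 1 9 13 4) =[2, 7, 4, 3, 0, 10, 5, 1, 11, 13, 8, 6, 12, 9] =(0 2 4)(1 7)(5 10 8 11 6)(9 13)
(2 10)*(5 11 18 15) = (2 10)(5 11 18 15) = [0, 1, 10, 3, 4, 11, 6, 7, 8, 9, 2, 18, 12, 13, 14, 5, 16, 17, 15]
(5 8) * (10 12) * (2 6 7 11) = (2 6 7 11)(5 8)(10 12) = [0, 1, 6, 3, 4, 8, 7, 11, 5, 9, 12, 2, 10]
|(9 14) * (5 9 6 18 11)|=|(5 9 14 6 18 11)|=6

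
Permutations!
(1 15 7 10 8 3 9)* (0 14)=(0 14)(1 15 7 10 8 3 9)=[14, 15, 2, 9, 4, 5, 6, 10, 3, 1, 8, 11, 12, 13, 0, 7]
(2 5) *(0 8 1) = (0 8 1)(2 5) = [8, 0, 5, 3, 4, 2, 6, 7, 1]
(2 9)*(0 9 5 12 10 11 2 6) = (0 9 6)(2 5 12 10 11) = [9, 1, 5, 3, 4, 12, 0, 7, 8, 6, 11, 2, 10]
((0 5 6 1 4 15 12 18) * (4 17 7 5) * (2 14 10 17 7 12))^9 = (18)(1 7 5 6)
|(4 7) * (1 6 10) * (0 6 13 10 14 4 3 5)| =|(0 6 14 4 7 3 5)(1 13 10)| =21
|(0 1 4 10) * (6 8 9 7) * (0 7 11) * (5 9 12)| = |(0 1 4 10 7 6 8 12 5 9 11)| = 11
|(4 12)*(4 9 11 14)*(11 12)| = |(4 11 14)(9 12)| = 6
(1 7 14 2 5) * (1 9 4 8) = (1 7 14 2 5 9 4 8) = [0, 7, 5, 3, 8, 9, 6, 14, 1, 4, 10, 11, 12, 13, 2]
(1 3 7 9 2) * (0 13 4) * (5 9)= (0 13 4)(1 3 7 5 9 2)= [13, 3, 1, 7, 0, 9, 6, 5, 8, 2, 10, 11, 12, 4]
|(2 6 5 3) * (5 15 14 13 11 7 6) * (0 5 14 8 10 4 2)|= 30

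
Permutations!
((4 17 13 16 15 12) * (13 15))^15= (4 12 15 17)(13 16)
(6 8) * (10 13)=[0, 1, 2, 3, 4, 5, 8, 7, 6, 9, 13, 11, 12, 10]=(6 8)(10 13)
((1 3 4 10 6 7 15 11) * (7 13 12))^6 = ((1 3 4 10 6 13 12 7 15 11))^6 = (1 12 4 15 6)(3 7 10 11 13)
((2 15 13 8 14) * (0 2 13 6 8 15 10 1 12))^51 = ((0 2 10 1 12)(6 8 14 13 15))^51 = (0 2 10 1 12)(6 8 14 13 15)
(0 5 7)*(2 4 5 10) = (0 10 2 4 5 7) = [10, 1, 4, 3, 5, 7, 6, 0, 8, 9, 2]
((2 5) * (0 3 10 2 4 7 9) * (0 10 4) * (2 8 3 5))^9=((0 5)(3 4 7 9 10 8))^9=(0 5)(3 9)(4 10)(7 8)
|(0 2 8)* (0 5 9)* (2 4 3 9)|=12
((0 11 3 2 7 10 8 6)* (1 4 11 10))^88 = ((0 10 8 6)(1 4 11 3 2 7))^88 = (1 2 11)(3 4 7)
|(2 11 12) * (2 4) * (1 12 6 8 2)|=|(1 12 4)(2 11 6 8)|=12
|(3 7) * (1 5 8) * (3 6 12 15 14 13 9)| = |(1 5 8)(3 7 6 12 15 14 13 9)| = 24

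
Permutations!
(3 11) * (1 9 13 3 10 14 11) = (1 9 13 3)(10 14 11) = [0, 9, 2, 1, 4, 5, 6, 7, 8, 13, 14, 10, 12, 3, 11]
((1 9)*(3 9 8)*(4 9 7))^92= (1 3 4)(7 9 8)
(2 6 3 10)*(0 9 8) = (0 9 8)(2 6 3 10) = [9, 1, 6, 10, 4, 5, 3, 7, 0, 8, 2]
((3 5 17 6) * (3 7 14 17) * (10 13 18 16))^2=(6 14)(7 17)(10 18)(13 16)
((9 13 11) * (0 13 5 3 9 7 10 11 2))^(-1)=((0 13 2)(3 9 5)(7 10 11))^(-1)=(0 2 13)(3 5 9)(7 11 10)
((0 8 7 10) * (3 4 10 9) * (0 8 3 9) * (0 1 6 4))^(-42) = ((0 3)(1 6 4 10 8 7))^(-42) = (10)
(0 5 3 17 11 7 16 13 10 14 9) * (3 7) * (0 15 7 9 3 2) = [5, 1, 0, 17, 4, 9, 6, 16, 8, 15, 14, 2, 12, 10, 3, 7, 13, 11] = (0 5 9 15 7 16 13 10 14 3 17 11 2)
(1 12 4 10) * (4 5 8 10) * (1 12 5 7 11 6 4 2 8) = (1 5)(2 8 10 12 7 11 6 4) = [0, 5, 8, 3, 2, 1, 4, 11, 10, 9, 12, 6, 7]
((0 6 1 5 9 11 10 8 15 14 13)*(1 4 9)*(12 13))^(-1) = (0 13 12 14 15 8 10 11 9 4 6)(1 5)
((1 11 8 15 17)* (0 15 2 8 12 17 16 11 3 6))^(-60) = ((0 15 16 11 12 17 1 3 6)(2 8))^(-60) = (0 11 1)(3 15 12)(6 16 17)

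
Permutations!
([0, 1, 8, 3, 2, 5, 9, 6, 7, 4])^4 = (2 9 7)(4 6 8)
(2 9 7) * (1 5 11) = (1 5 11)(2 9 7) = [0, 5, 9, 3, 4, 11, 6, 2, 8, 7, 10, 1]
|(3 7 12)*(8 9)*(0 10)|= |(0 10)(3 7 12)(8 9)|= 6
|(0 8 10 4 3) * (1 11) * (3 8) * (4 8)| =|(0 3)(1 11)(8 10)| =2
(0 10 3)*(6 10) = (0 6 10 3) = [6, 1, 2, 0, 4, 5, 10, 7, 8, 9, 3]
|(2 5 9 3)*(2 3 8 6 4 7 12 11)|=|(2 5 9 8 6 4 7 12 11)|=9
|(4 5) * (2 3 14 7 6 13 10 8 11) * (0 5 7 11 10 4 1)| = 12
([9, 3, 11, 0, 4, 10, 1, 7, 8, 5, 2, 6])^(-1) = [3, 6, 10, 1, 4, 9, 11, 7, 8, 0, 5, 2]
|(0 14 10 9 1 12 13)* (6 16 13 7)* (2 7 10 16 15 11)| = 20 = |(0 14 16 13)(1 12 10 9)(2 7 6 15 11)|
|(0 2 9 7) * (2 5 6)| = |(0 5 6 2 9 7)| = 6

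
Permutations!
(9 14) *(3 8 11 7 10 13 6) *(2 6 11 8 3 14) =(2 6 14 9)(7 10 13 11) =[0, 1, 6, 3, 4, 5, 14, 10, 8, 2, 13, 7, 12, 11, 9]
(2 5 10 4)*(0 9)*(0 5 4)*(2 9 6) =(0 6 2 4 9 5 10) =[6, 1, 4, 3, 9, 10, 2, 7, 8, 5, 0]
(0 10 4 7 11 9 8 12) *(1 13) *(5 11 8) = (0 10 4 7 8 12)(1 13)(5 11 9) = [10, 13, 2, 3, 7, 11, 6, 8, 12, 5, 4, 9, 0, 1]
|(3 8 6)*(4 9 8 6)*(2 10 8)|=|(2 10 8 4 9)(3 6)|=10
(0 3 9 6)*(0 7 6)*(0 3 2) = (0 2)(3 9)(6 7) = [2, 1, 0, 9, 4, 5, 7, 6, 8, 3]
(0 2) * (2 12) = (0 12 2) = [12, 1, 0, 3, 4, 5, 6, 7, 8, 9, 10, 11, 2]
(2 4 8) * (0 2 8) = (8)(0 2 4) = [2, 1, 4, 3, 0, 5, 6, 7, 8]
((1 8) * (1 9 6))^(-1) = ((1 8 9 6))^(-1) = (1 6 9 8)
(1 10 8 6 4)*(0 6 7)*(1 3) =(0 6 4 3 1 10 8 7) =[6, 10, 2, 1, 3, 5, 4, 0, 7, 9, 8]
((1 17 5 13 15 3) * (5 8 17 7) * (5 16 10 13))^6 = (17)(1 3 15 13 10 16 7)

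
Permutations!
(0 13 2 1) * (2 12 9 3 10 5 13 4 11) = (0 4 11 2 1)(3 10 5 13 12 9) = [4, 0, 1, 10, 11, 13, 6, 7, 8, 3, 5, 2, 9, 12]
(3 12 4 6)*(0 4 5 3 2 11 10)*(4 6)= (0 6 2 11 10)(3 12 5)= [6, 1, 11, 12, 4, 3, 2, 7, 8, 9, 0, 10, 5]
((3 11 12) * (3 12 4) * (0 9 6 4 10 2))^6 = ((12)(0 9 6 4 3 11 10 2))^6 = (12)(0 10 3 6)(2 11 4 9)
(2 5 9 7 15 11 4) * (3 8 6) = (2 5 9 7 15 11 4)(3 8 6) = [0, 1, 5, 8, 2, 9, 3, 15, 6, 7, 10, 4, 12, 13, 14, 11]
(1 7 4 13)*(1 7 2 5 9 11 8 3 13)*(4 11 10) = (1 2 5 9 10 4)(3 13 7 11 8) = [0, 2, 5, 13, 1, 9, 6, 11, 3, 10, 4, 8, 12, 7]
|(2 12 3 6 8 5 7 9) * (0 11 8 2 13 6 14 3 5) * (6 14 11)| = |(0 6 2 12 5 7 9 13 14 3 11 8)| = 12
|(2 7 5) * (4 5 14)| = |(2 7 14 4 5)| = 5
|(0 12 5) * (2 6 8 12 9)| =|(0 9 2 6 8 12 5)| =7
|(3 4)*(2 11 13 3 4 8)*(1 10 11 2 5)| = |(1 10 11 13 3 8 5)| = 7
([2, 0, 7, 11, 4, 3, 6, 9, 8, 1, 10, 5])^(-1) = [1, 9, 0, 5, 4, 11, 6, 2, 8, 7, 10, 3]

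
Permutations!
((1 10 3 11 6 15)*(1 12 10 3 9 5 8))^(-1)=((1 3 11 6 15 12 10 9 5 8))^(-1)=(1 8 5 9 10 12 15 6 11 3)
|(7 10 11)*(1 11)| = |(1 11 7 10)| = 4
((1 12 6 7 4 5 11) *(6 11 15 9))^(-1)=((1 12 11)(4 5 15 9 6 7))^(-1)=(1 11 12)(4 7 6 9 15 5)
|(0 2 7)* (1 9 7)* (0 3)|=|(0 2 1 9 7 3)|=6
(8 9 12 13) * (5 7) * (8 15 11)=[0, 1, 2, 3, 4, 7, 6, 5, 9, 12, 10, 8, 13, 15, 14, 11]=(5 7)(8 9 12 13 15 11)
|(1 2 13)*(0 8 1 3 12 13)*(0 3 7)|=8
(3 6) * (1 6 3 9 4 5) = (1 6 9 4 5) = [0, 6, 2, 3, 5, 1, 9, 7, 8, 4]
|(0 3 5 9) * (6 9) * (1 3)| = |(0 1 3 5 6 9)| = 6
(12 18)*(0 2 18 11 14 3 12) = (0 2 18)(3 12 11 14) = [2, 1, 18, 12, 4, 5, 6, 7, 8, 9, 10, 14, 11, 13, 3, 15, 16, 17, 0]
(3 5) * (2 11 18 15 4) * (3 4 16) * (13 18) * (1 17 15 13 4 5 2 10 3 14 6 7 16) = (1 17 15)(2 11 4 10 3)(6 7 16 14)(13 18) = [0, 17, 11, 2, 10, 5, 7, 16, 8, 9, 3, 4, 12, 18, 6, 1, 14, 15, 13]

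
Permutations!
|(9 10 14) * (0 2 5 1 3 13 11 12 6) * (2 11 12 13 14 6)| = 12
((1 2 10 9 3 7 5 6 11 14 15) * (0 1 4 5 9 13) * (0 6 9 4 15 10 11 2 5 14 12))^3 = (15)(0 9 4 13 11 1 3 14 6 12 5 7 10 2)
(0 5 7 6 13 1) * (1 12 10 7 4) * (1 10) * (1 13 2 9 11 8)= (0 5 4 10 7 6 2 9 11 8 1)(12 13)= [5, 0, 9, 3, 10, 4, 2, 6, 1, 11, 7, 8, 13, 12]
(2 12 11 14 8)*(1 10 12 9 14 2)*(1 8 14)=[0, 10, 9, 3, 4, 5, 6, 7, 8, 1, 12, 2, 11, 13, 14]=(14)(1 10 12 11 2 9)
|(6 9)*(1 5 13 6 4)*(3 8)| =6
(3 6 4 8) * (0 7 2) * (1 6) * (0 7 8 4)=(0 8 3 1 6)(2 7)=[8, 6, 7, 1, 4, 5, 0, 2, 3]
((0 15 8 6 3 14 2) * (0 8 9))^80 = (0 9 15)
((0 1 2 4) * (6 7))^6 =((0 1 2 4)(6 7))^6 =(7)(0 2)(1 4)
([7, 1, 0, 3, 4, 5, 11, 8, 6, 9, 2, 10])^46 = (0 11 7 10 8 2 6)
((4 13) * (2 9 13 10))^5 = (13)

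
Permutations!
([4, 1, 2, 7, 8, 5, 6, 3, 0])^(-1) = [8, 1, 2, 7, 0, 5, 6, 3, 4]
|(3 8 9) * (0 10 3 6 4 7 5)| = |(0 10 3 8 9 6 4 7 5)| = 9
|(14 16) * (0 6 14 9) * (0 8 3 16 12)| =4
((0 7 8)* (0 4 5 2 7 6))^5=((0 6)(2 7 8 4 5))^5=(8)(0 6)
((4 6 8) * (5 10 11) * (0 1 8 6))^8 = (5 11 10)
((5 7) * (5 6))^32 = ((5 7 6))^32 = (5 6 7)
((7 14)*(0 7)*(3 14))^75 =((0 7 3 14))^75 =(0 14 3 7)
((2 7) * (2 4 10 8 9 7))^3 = (4 9 10 7 8)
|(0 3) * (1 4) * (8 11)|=|(0 3)(1 4)(8 11)|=2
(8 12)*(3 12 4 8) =[0, 1, 2, 12, 8, 5, 6, 7, 4, 9, 10, 11, 3] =(3 12)(4 8)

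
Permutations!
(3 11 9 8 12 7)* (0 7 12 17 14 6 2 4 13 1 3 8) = (0 7 8 17 14 6 2 4 13 1 3 11 9) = [7, 3, 4, 11, 13, 5, 2, 8, 17, 0, 10, 9, 12, 1, 6, 15, 16, 14]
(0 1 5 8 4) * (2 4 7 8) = (0 1 5 2 4)(7 8) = [1, 5, 4, 3, 0, 2, 6, 8, 7]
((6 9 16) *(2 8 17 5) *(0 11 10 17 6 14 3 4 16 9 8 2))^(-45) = (17)(3 14 16 4)(6 8)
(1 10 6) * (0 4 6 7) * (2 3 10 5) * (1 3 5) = (0 4 6 3 10 7)(2 5) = [4, 1, 5, 10, 6, 2, 3, 0, 8, 9, 7]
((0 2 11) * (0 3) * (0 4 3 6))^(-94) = ((0 2 11 6)(3 4))^(-94) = (0 11)(2 6)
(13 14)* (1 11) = (1 11)(13 14) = [0, 11, 2, 3, 4, 5, 6, 7, 8, 9, 10, 1, 12, 14, 13]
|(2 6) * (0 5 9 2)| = 5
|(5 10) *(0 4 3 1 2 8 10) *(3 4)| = |(0 3 1 2 8 10 5)| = 7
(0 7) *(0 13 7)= (7 13)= [0, 1, 2, 3, 4, 5, 6, 13, 8, 9, 10, 11, 12, 7]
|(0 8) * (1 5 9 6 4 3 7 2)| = |(0 8)(1 5 9 6 4 3 7 2)| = 8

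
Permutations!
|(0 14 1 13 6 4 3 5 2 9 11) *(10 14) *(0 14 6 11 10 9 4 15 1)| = |(0 9 10 6 15 1 13 11 14)(2 4 3 5)| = 36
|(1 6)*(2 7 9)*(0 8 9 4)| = 6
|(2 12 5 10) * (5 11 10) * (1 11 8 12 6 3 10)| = 4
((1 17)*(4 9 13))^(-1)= (1 17)(4 13 9)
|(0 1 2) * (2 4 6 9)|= 6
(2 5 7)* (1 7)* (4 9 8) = (1 7 2 5)(4 9 8) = [0, 7, 5, 3, 9, 1, 6, 2, 4, 8]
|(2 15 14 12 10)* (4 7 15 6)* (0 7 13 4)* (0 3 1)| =10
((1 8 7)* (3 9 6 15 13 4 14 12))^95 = ((1 8 7)(3 9 6 15 13 4 14 12))^95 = (1 7 8)(3 12 14 4 13 15 6 9)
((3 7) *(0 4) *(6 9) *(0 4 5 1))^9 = ((0 5 1)(3 7)(6 9))^9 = (3 7)(6 9)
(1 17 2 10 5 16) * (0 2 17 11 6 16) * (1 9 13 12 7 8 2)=[1, 11, 10, 3, 4, 0, 16, 8, 2, 13, 5, 6, 7, 12, 14, 15, 9, 17]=(17)(0 1 11 6 16 9 13 12 7 8 2 10 5)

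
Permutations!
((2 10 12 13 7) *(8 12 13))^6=((2 10 13 7)(8 12))^6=(2 13)(7 10)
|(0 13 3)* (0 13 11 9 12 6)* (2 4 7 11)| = 8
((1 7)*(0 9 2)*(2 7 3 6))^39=((0 9 7 1 3 6 2))^39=(0 3 9 6 7 2 1)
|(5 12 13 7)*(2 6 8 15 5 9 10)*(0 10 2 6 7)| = |(0 10 6 8 15 5 12 13)(2 7 9)| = 24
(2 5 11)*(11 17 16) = [0, 1, 5, 3, 4, 17, 6, 7, 8, 9, 10, 2, 12, 13, 14, 15, 11, 16] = (2 5 17 16 11)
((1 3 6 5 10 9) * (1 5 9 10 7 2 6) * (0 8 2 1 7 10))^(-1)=(0 10 5 9 6 2 8)(1 7 3)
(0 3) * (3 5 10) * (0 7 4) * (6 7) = (0 5 10 3 6 7 4) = [5, 1, 2, 6, 0, 10, 7, 4, 8, 9, 3]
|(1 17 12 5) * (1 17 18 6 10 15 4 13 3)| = 24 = |(1 18 6 10 15 4 13 3)(5 17 12)|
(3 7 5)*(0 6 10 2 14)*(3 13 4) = (0 6 10 2 14)(3 7 5 13 4) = [6, 1, 14, 7, 3, 13, 10, 5, 8, 9, 2, 11, 12, 4, 0]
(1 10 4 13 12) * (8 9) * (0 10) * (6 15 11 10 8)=(0 8 9 6 15 11 10 4 13 12 1)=[8, 0, 2, 3, 13, 5, 15, 7, 9, 6, 4, 10, 1, 12, 14, 11]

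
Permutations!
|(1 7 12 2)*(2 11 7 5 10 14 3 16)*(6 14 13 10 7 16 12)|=10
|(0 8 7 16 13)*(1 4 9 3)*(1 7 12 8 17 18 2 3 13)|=|(0 17 18 2 3 7 16 1 4 9 13)(8 12)|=22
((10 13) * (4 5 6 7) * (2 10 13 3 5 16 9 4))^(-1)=(2 7 6 5 3 10)(4 9 16)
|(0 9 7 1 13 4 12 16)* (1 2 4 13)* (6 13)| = |(0 9 7 2 4 12 16)(6 13)| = 14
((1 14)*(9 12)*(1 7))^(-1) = ((1 14 7)(9 12))^(-1) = (1 7 14)(9 12)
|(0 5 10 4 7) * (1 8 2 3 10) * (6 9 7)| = |(0 5 1 8 2 3 10 4 6 9 7)| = 11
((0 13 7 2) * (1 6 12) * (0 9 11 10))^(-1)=((0 13 7 2 9 11 10)(1 6 12))^(-1)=(0 10 11 9 2 7 13)(1 12 6)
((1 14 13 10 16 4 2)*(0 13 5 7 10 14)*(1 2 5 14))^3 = (4 10 5 16 7) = ((0 13 1)(4 5 7 10 16))^3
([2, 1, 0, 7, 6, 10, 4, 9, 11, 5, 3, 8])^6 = (11)(3 7 9 5 10)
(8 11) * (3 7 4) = (3 7 4)(8 11) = [0, 1, 2, 7, 3, 5, 6, 4, 11, 9, 10, 8]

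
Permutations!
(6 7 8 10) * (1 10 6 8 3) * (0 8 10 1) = (10)(0 8 6 7 3) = [8, 1, 2, 0, 4, 5, 7, 3, 6, 9, 10]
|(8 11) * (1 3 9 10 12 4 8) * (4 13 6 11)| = |(1 3 9 10 12 13 6 11)(4 8)| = 8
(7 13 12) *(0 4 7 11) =(0 4 7 13 12 11) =[4, 1, 2, 3, 7, 5, 6, 13, 8, 9, 10, 0, 11, 12]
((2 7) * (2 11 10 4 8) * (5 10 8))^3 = (2 8 11 7)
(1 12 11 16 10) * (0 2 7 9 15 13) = (0 2 7 9 15 13)(1 12 11 16 10) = [2, 12, 7, 3, 4, 5, 6, 9, 8, 15, 1, 16, 11, 0, 14, 13, 10]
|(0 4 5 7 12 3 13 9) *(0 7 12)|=8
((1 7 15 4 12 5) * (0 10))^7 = ((0 10)(1 7 15 4 12 5))^7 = (0 10)(1 7 15 4 12 5)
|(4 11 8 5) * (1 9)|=|(1 9)(4 11 8 5)|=4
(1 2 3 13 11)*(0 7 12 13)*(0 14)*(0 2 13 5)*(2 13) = [7, 2, 3, 14, 4, 0, 6, 12, 8, 9, 10, 1, 5, 11, 13] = (0 7 12 5)(1 2 3 14 13 11)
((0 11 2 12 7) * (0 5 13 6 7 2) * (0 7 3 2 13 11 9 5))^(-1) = ((0 9 5 11 7)(2 12 13 6 3))^(-1) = (0 7 11 5 9)(2 3 6 13 12)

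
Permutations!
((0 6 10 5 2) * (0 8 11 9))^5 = (0 8 10 9 2 6 11 5)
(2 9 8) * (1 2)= (1 2 9 8)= [0, 2, 9, 3, 4, 5, 6, 7, 1, 8]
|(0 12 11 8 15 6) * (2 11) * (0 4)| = 8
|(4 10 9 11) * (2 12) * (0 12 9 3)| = |(0 12 2 9 11 4 10 3)| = 8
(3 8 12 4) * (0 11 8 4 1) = (0 11 8 12 1)(3 4) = [11, 0, 2, 4, 3, 5, 6, 7, 12, 9, 10, 8, 1]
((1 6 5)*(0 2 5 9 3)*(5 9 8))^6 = ((0 2 9 3)(1 6 8 5))^6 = (0 9)(1 8)(2 3)(5 6)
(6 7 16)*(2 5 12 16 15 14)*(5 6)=(2 6 7 15 14)(5 12 16)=[0, 1, 6, 3, 4, 12, 7, 15, 8, 9, 10, 11, 16, 13, 2, 14, 5]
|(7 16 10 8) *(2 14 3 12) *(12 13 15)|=|(2 14 3 13 15 12)(7 16 10 8)|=12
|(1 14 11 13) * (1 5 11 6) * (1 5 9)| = |(1 14 6 5 11 13 9)| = 7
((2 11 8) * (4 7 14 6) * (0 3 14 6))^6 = (14)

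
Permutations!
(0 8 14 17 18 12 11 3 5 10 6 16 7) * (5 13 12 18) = (18)(0 8 14 17 5 10 6 16 7)(3 13 12 11) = [8, 1, 2, 13, 4, 10, 16, 0, 14, 9, 6, 3, 11, 12, 17, 15, 7, 5, 18]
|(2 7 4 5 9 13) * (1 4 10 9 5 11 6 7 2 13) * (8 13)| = |(1 4 11 6 7 10 9)(8 13)| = 14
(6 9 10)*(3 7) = (3 7)(6 9 10) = [0, 1, 2, 7, 4, 5, 9, 3, 8, 10, 6]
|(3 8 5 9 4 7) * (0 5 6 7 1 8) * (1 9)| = |(0 5 1 8 6 7 3)(4 9)| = 14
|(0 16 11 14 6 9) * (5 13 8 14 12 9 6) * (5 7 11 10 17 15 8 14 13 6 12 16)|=|(0 5 6 12 9)(7 11 16 10 17 15 8 13 14)|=45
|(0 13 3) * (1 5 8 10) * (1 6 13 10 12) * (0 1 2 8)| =21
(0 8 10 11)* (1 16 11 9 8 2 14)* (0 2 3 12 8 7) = (0 3 12 8 10 9 7)(1 16 11 2 14) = [3, 16, 14, 12, 4, 5, 6, 0, 10, 7, 9, 2, 8, 13, 1, 15, 11]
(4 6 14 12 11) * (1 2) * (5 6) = (1 2)(4 5 6 14 12 11) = [0, 2, 1, 3, 5, 6, 14, 7, 8, 9, 10, 4, 11, 13, 12]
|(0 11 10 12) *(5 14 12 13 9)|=|(0 11 10 13 9 5 14 12)|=8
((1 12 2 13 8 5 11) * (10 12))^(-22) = ((1 10 12 2 13 8 5 11))^(-22) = (1 12 13 5)(2 8 11 10)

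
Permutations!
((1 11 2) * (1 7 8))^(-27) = (1 7 11 8 2)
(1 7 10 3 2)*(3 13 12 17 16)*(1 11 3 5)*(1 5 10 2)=(1 7 2 11 3)(10 13 12 17 16)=[0, 7, 11, 1, 4, 5, 6, 2, 8, 9, 13, 3, 17, 12, 14, 15, 10, 16]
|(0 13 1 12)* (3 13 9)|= 6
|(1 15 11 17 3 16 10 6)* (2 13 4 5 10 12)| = |(1 15 11 17 3 16 12 2 13 4 5 10 6)| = 13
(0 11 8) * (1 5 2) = (0 11 8)(1 5 2) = [11, 5, 1, 3, 4, 2, 6, 7, 0, 9, 10, 8]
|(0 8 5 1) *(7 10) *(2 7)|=|(0 8 5 1)(2 7 10)|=12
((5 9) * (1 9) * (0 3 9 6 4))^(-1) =(0 4 6 1 5 9 3)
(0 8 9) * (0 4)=(0 8 9 4)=[8, 1, 2, 3, 0, 5, 6, 7, 9, 4]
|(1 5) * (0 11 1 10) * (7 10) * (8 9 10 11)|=4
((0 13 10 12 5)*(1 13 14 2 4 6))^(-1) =(0 5 12 10 13 1 6 4 2 14)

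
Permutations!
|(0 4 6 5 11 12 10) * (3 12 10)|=6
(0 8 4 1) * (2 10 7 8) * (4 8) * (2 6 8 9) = (0 6 8 9 2 10 7 4 1) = [6, 0, 10, 3, 1, 5, 8, 4, 9, 2, 7]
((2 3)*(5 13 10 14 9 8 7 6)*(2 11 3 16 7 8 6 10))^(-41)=((2 16 7 10 14 9 6 5 13)(3 11))^(-41)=(2 14 13 10 5 7 6 16 9)(3 11)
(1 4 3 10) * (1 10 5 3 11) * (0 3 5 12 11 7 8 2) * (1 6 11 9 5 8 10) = [3, 4, 0, 12, 7, 8, 11, 10, 2, 5, 1, 6, 9] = (0 3 12 9 5 8 2)(1 4 7 10)(6 11)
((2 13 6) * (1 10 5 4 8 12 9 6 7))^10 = (1 7 13 2 6 9 12 8 4 5 10)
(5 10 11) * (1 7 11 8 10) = (1 7 11 5)(8 10) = [0, 7, 2, 3, 4, 1, 6, 11, 10, 9, 8, 5]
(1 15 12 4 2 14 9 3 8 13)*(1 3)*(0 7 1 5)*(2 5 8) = (0 7 1 15 12 4 5)(2 14 9 8 13 3) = [7, 15, 14, 2, 5, 0, 6, 1, 13, 8, 10, 11, 4, 3, 9, 12]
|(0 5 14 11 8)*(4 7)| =10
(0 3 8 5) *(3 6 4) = (0 6 4 3 8 5) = [6, 1, 2, 8, 3, 0, 4, 7, 5]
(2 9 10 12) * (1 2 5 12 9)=(1 2)(5 12)(9 10)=[0, 2, 1, 3, 4, 12, 6, 7, 8, 10, 9, 11, 5]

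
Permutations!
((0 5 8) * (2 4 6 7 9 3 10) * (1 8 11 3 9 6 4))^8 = ((0 5 11 3 10 2 1 8)(6 7))^8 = (11)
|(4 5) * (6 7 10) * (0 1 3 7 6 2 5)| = |(0 1 3 7 10 2 5 4)| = 8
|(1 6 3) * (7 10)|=6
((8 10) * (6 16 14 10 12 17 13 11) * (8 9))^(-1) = ((6 16 14 10 9 8 12 17 13 11))^(-1) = (6 11 13 17 12 8 9 10 14 16)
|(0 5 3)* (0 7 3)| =2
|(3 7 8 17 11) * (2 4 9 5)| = |(2 4 9 5)(3 7 8 17 11)| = 20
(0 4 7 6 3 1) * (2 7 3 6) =(0 4 3 1)(2 7) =[4, 0, 7, 1, 3, 5, 6, 2]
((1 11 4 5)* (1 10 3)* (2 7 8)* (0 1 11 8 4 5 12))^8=(0 1 8 2 7 4 12)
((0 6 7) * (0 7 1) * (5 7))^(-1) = (0 1 6)(5 7)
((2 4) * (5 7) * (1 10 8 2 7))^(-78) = (1 5 7 4 2 8 10)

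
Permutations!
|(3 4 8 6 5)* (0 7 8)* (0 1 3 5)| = 12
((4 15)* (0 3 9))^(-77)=(0 3 9)(4 15)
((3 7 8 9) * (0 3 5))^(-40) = (0 7 9)(3 8 5) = ((0 3 7 8 9 5))^(-40)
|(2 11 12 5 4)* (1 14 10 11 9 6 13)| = 11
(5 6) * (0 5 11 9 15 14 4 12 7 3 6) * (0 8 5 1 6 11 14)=[1, 6, 2, 11, 12, 8, 14, 3, 5, 15, 10, 9, 7, 13, 4, 0]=(0 1 6 14 4 12 7 3 11 9 15)(5 8)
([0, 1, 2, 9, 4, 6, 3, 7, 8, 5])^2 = (3 5)(6 9)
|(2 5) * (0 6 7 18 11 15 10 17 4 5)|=11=|(0 6 7 18 11 15 10 17 4 5 2)|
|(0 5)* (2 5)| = 3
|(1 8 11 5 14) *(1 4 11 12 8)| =|(4 11 5 14)(8 12)| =4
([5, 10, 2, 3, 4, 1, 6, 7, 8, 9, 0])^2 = [1, 0, 2, 3, 4, 10, 6, 7, 8, 9, 5]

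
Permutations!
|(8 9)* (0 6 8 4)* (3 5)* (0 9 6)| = |(3 5)(4 9)(6 8)| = 2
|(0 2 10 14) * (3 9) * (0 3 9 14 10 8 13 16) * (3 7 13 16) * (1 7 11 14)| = 4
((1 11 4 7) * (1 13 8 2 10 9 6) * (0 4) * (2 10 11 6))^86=((0 4 7 13 8 10 9 2 11)(1 6))^86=(0 10 4 9 7 2 13 11 8)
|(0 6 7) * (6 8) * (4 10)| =4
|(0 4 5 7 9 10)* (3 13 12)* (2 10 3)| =|(0 4 5 7 9 3 13 12 2 10)| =10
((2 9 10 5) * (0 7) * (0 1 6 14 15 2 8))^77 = (15)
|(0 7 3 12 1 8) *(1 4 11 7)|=|(0 1 8)(3 12 4 11 7)|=15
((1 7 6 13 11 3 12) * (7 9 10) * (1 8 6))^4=(3 13 8)(6 12 11)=((1 9 10 7)(3 12 8 6 13 11))^4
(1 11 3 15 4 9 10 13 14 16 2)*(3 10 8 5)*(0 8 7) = (0 8 5 3 15 4 9 7)(1 11 10 13 14 16 2) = [8, 11, 1, 15, 9, 3, 6, 0, 5, 7, 13, 10, 12, 14, 16, 4, 2]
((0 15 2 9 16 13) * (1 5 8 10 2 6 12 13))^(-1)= (0 13 12 6 15)(1 16 9 2 10 8 5)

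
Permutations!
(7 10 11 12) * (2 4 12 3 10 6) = (2 4 12 7 6)(3 10 11) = [0, 1, 4, 10, 12, 5, 2, 6, 8, 9, 11, 3, 7]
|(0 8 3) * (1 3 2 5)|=6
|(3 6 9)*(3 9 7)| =3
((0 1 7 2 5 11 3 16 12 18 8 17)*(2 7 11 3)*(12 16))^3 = (0 2 12 17 11 3 8 1 5 18)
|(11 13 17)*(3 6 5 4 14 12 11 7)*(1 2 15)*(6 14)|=21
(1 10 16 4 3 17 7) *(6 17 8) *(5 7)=(1 10 16 4 3 8 6 17 5 7)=[0, 10, 2, 8, 3, 7, 17, 1, 6, 9, 16, 11, 12, 13, 14, 15, 4, 5]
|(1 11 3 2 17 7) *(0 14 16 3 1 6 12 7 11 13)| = |(0 14 16 3 2 17 11 1 13)(6 12 7)| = 9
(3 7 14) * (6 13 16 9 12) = (3 7 14)(6 13 16 9 12) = [0, 1, 2, 7, 4, 5, 13, 14, 8, 12, 10, 11, 6, 16, 3, 15, 9]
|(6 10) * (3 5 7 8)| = 4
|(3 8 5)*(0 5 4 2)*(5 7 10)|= |(0 7 10 5 3 8 4 2)|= 8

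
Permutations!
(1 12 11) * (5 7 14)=(1 12 11)(5 7 14)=[0, 12, 2, 3, 4, 7, 6, 14, 8, 9, 10, 1, 11, 13, 5]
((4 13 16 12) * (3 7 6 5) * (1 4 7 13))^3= ((1 4)(3 13 16 12 7 6 5))^3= (1 4)(3 12 5 16 6 13 7)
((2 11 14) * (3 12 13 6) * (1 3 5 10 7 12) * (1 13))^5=(1 10 13 12 5 3 7 6)(2 14 11)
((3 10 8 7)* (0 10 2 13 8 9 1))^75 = ((0 10 9 1)(2 13 8 7 3))^75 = (13)(0 1 9 10)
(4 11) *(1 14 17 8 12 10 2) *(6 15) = (1 14 17 8 12 10 2)(4 11)(6 15) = [0, 14, 1, 3, 11, 5, 15, 7, 12, 9, 2, 4, 10, 13, 17, 6, 16, 8]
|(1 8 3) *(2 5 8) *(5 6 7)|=|(1 2 6 7 5 8 3)|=7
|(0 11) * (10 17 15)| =|(0 11)(10 17 15)| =6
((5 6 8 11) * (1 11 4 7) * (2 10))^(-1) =(1 7 4 8 6 5 11)(2 10)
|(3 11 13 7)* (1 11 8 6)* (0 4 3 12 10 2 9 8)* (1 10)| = |(0 4 3)(1 11 13 7 12)(2 9 8 6 10)| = 15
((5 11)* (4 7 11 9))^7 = ((4 7 11 5 9))^7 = (4 11 9 7 5)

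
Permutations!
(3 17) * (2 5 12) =[0, 1, 5, 17, 4, 12, 6, 7, 8, 9, 10, 11, 2, 13, 14, 15, 16, 3] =(2 5 12)(3 17)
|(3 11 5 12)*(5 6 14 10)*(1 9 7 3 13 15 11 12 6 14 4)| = 13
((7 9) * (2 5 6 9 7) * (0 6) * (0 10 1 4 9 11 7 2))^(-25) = (0 5)(1 11)(2 9)(4 7)(6 10)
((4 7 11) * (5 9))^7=(4 7 11)(5 9)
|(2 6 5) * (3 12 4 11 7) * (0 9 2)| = 5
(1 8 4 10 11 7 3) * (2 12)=(1 8 4 10 11 7 3)(2 12)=[0, 8, 12, 1, 10, 5, 6, 3, 4, 9, 11, 7, 2]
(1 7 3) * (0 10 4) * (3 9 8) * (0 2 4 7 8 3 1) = [10, 8, 4, 0, 2, 5, 6, 9, 1, 3, 7] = (0 10 7 9 3)(1 8)(2 4)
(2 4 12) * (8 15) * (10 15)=(2 4 12)(8 10 15)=[0, 1, 4, 3, 12, 5, 6, 7, 10, 9, 15, 11, 2, 13, 14, 8]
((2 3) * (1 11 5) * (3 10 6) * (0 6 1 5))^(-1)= ((0 6 3 2 10 1 11))^(-1)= (0 11 1 10 2 3 6)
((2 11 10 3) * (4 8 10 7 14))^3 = (2 14 10 11 4 3 7 8)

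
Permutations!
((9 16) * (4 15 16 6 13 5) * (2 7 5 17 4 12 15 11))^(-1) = (2 11 4 17 13 6 9 16 15 12 5 7)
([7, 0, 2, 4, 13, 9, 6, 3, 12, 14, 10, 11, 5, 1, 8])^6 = (5 9 14 8 12)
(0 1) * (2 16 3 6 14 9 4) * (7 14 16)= (0 1)(2 7 14 9 4)(3 6 16)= [1, 0, 7, 6, 2, 5, 16, 14, 8, 4, 10, 11, 12, 13, 9, 15, 3]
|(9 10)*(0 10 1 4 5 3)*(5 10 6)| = |(0 6 5 3)(1 4 10 9)| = 4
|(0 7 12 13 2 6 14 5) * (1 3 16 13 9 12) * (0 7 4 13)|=22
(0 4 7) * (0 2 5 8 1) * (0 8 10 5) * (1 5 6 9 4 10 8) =(0 10 6 9 4 7 2)(5 8) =[10, 1, 0, 3, 7, 8, 9, 2, 5, 4, 6]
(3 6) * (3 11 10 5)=[0, 1, 2, 6, 4, 3, 11, 7, 8, 9, 5, 10]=(3 6 11 10 5)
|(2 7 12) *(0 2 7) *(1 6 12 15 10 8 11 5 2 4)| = |(0 4 1 6 12 7 15 10 8 11 5 2)| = 12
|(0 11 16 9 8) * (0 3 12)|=|(0 11 16 9 8 3 12)|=7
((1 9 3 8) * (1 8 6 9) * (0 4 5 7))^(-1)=(0 7 5 4)(3 9 6)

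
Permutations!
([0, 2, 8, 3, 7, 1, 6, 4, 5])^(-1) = (1 5 8 2)(4 7)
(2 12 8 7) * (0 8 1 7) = (0 8)(1 7 2 12) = [8, 7, 12, 3, 4, 5, 6, 2, 0, 9, 10, 11, 1]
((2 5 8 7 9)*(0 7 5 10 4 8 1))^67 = ((0 7 9 2 10 4 8 5 1))^67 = (0 10 1 2 5 9 8 7 4)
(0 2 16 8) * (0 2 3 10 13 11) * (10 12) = (0 3 12 10 13 11)(2 16 8) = [3, 1, 16, 12, 4, 5, 6, 7, 2, 9, 13, 0, 10, 11, 14, 15, 8]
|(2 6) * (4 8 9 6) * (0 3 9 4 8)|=7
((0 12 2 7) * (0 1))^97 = ((0 12 2 7 1))^97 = (0 2 1 12 7)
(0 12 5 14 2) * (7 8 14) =(0 12 5 7 8 14 2) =[12, 1, 0, 3, 4, 7, 6, 8, 14, 9, 10, 11, 5, 13, 2]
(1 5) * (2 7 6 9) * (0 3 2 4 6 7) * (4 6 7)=(0 3 2)(1 5)(4 7)(6 9)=[3, 5, 0, 2, 7, 1, 9, 4, 8, 6]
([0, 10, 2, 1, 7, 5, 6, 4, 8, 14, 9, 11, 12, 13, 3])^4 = [0, 3, 2, 14, 4, 5, 6, 7, 8, 10, 1, 11, 12, 13, 9]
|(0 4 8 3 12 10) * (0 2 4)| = |(2 4 8 3 12 10)| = 6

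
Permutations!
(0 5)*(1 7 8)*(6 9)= (0 5)(1 7 8)(6 9)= [5, 7, 2, 3, 4, 0, 9, 8, 1, 6]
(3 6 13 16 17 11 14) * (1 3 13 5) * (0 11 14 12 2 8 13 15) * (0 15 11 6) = [6, 3, 8, 0, 4, 1, 5, 7, 13, 9, 10, 12, 2, 16, 11, 15, 17, 14] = (0 6 5 1 3)(2 8 13 16 17 14 11 12)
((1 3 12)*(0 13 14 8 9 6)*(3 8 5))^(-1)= (0 6 9 8 1 12 3 5 14 13)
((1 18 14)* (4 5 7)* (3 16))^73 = (1 18 14)(3 16)(4 5 7)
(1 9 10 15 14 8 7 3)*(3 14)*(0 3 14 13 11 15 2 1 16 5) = (0 3 16 5)(1 9 10 2)(7 13 11 15 14 8) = [3, 9, 1, 16, 4, 0, 6, 13, 7, 10, 2, 15, 12, 11, 8, 14, 5]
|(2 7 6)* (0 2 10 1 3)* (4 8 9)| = 21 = |(0 2 7 6 10 1 3)(4 8 9)|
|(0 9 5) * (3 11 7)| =3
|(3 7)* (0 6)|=|(0 6)(3 7)|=2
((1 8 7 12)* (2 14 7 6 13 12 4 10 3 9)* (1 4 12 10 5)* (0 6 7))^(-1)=((0 6 13 10 3 9 2 14)(1 8 7 12 4 5))^(-1)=(0 14 2 9 3 10 13 6)(1 5 4 12 7 8)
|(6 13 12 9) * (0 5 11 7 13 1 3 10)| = 11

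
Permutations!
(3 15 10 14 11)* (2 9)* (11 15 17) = (2 9)(3 17 11)(10 14 15) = [0, 1, 9, 17, 4, 5, 6, 7, 8, 2, 14, 3, 12, 13, 15, 10, 16, 11]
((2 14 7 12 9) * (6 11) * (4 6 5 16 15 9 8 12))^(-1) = ((2 14 7 4 6 11 5 16 15 9)(8 12))^(-1) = (2 9 15 16 5 11 6 4 7 14)(8 12)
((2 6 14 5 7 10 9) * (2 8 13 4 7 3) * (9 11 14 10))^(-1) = (2 3 5 14 11 10 6)(4 13 8 9 7)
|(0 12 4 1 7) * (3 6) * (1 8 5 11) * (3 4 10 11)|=30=|(0 12 10 11 1 7)(3 6 4 8 5)|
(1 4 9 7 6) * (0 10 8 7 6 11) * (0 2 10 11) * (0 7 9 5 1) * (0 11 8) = (0 8 9 6 11 2 10)(1 4 5) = [8, 4, 10, 3, 5, 1, 11, 7, 9, 6, 0, 2]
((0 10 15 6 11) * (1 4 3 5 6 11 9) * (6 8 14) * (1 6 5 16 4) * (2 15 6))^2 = (0 6 2 11 10 9 15)(3 4 16)(5 14 8)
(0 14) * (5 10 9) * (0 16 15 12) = [14, 1, 2, 3, 4, 10, 6, 7, 8, 5, 9, 11, 0, 13, 16, 12, 15] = (0 14 16 15 12)(5 10 9)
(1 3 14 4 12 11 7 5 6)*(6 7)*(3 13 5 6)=[0, 13, 2, 14, 12, 7, 1, 6, 8, 9, 10, 3, 11, 5, 4]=(1 13 5 7 6)(3 14 4 12 11)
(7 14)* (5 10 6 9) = (5 10 6 9)(7 14) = [0, 1, 2, 3, 4, 10, 9, 14, 8, 5, 6, 11, 12, 13, 7]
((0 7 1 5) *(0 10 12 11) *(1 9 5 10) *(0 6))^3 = (0 5 12)(1 11 7)(6 9 10)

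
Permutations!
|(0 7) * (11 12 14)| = |(0 7)(11 12 14)| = 6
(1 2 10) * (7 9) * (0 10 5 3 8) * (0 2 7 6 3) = (0 10 1 7 9 6 3 8 2 5) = [10, 7, 5, 8, 4, 0, 3, 9, 2, 6, 1]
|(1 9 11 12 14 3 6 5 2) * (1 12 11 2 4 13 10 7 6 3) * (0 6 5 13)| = |(0 6 13 10 7 5 4)(1 9 2 12 14)| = 35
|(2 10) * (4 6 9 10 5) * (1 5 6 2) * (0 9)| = 8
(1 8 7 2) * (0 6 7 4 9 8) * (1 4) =(0 6 7 2 4 9 8 1) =[6, 0, 4, 3, 9, 5, 7, 2, 1, 8]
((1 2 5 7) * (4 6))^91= ((1 2 5 7)(4 6))^91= (1 7 5 2)(4 6)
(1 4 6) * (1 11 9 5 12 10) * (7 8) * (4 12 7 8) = (1 12 10)(4 6 11 9 5 7) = [0, 12, 2, 3, 6, 7, 11, 4, 8, 5, 1, 9, 10]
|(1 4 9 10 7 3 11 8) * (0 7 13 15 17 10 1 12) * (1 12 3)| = 12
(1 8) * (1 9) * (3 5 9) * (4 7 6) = [0, 8, 2, 5, 7, 9, 4, 6, 3, 1] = (1 8 3 5 9)(4 7 6)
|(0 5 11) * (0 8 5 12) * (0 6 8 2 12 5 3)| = 8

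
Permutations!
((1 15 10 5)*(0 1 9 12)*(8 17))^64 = ((0 1 15 10 5 9 12)(8 17))^64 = (17)(0 1 15 10 5 9 12)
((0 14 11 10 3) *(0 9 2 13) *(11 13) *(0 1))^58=(0 13)(1 14)(2 3 11 9 10)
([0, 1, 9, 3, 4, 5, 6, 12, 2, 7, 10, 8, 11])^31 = [0, 1, 9, 3, 4, 5, 6, 12, 2, 7, 10, 8, 11]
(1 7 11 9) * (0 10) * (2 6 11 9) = (0 10)(1 7 9)(2 6 11) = [10, 7, 6, 3, 4, 5, 11, 9, 8, 1, 0, 2]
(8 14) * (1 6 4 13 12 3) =(1 6 4 13 12 3)(8 14) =[0, 6, 2, 1, 13, 5, 4, 7, 14, 9, 10, 11, 3, 12, 8]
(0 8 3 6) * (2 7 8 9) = (0 9 2 7 8 3 6) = [9, 1, 7, 6, 4, 5, 0, 8, 3, 2]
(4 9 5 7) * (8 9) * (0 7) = (0 7 4 8 9 5) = [7, 1, 2, 3, 8, 0, 6, 4, 9, 5]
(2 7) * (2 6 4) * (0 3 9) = (0 3 9)(2 7 6 4) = [3, 1, 7, 9, 2, 5, 4, 6, 8, 0]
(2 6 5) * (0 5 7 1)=[5, 0, 6, 3, 4, 2, 7, 1]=(0 5 2 6 7 1)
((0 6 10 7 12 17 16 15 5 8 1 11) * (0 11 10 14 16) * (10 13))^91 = ((0 6 14 16 15 5 8 1 13 10 7 12 17))^91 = (17)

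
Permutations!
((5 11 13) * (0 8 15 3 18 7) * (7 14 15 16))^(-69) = ((0 8 16 7)(3 18 14 15)(5 11 13))^(-69) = (0 7 16 8)(3 15 14 18)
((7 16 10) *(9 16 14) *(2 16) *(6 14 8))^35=((2 16 10 7 8 6 14 9))^35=(2 7 14 16 8 9 10 6)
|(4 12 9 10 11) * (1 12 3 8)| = 8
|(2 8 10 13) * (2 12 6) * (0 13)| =7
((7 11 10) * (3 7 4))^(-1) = ((3 7 11 10 4))^(-1) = (3 4 10 11 7)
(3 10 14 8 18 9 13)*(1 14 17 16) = (1 14 8 18 9 13 3 10 17 16) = [0, 14, 2, 10, 4, 5, 6, 7, 18, 13, 17, 11, 12, 3, 8, 15, 1, 16, 9]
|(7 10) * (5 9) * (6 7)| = 6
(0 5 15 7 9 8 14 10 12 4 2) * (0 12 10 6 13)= (0 5 15 7 9 8 14 6 13)(2 12 4)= [5, 1, 12, 3, 2, 15, 13, 9, 14, 8, 10, 11, 4, 0, 6, 7]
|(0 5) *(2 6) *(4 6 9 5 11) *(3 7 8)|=21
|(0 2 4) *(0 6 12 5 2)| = 5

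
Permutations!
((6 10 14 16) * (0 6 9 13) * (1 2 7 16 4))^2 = (0 10 4 2 16 13 6 14 1 7 9)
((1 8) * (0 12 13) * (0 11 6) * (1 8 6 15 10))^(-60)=(0 15)(1 13)(6 11)(10 12)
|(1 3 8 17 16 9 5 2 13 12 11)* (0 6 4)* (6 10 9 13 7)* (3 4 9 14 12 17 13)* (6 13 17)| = 84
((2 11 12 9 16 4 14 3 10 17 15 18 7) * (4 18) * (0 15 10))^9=(0 3 14 4 15)(2 12 16 7 11 9 18)(10 17)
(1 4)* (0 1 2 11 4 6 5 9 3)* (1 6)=[6, 1, 11, 0, 2, 9, 5, 7, 8, 3, 10, 4]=(0 6 5 9 3)(2 11 4)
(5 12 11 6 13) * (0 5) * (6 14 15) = (0 5 12 11 14 15 6 13) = [5, 1, 2, 3, 4, 12, 13, 7, 8, 9, 10, 14, 11, 0, 15, 6]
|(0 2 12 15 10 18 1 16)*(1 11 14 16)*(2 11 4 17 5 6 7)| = 20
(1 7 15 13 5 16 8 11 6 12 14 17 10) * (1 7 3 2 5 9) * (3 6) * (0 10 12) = (0 10 7 15 13 9 1 6)(2 5 16 8 11 3)(12 14 17) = [10, 6, 5, 2, 4, 16, 0, 15, 11, 1, 7, 3, 14, 9, 17, 13, 8, 12]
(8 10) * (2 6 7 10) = (2 6 7 10 8) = [0, 1, 6, 3, 4, 5, 7, 10, 2, 9, 8]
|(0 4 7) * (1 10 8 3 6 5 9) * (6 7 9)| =8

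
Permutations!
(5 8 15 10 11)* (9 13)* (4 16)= (4 16)(5 8 15 10 11)(9 13)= [0, 1, 2, 3, 16, 8, 6, 7, 15, 13, 11, 5, 12, 9, 14, 10, 4]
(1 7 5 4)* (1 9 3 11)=(1 7 5 4 9 3 11)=[0, 7, 2, 11, 9, 4, 6, 5, 8, 3, 10, 1]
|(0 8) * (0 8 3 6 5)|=|(8)(0 3 6 5)|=4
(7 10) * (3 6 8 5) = (3 6 8 5)(7 10) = [0, 1, 2, 6, 4, 3, 8, 10, 5, 9, 7]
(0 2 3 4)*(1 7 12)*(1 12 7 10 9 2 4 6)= (12)(0 4)(1 10 9 2 3 6)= [4, 10, 3, 6, 0, 5, 1, 7, 8, 2, 9, 11, 12]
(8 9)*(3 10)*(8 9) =(3 10) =[0, 1, 2, 10, 4, 5, 6, 7, 8, 9, 3]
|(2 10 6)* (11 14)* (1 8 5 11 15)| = 6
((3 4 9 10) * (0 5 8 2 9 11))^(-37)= (0 11 4 3 10 9 2 8 5)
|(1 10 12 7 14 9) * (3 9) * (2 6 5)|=|(1 10 12 7 14 3 9)(2 6 5)|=21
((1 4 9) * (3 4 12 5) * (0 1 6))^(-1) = ((0 1 12 5 3 4 9 6))^(-1) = (0 6 9 4 3 5 12 1)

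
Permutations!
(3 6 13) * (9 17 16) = (3 6 13)(9 17 16) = [0, 1, 2, 6, 4, 5, 13, 7, 8, 17, 10, 11, 12, 3, 14, 15, 9, 16]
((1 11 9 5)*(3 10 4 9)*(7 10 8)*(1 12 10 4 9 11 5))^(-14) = ((1 5 12 10 9)(3 8 7 4 11))^(-14) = (1 5 12 10 9)(3 8 7 4 11)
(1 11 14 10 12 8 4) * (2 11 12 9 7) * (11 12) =(1 11 14 10 9 7 2 12 8 4) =[0, 11, 12, 3, 1, 5, 6, 2, 4, 7, 9, 14, 8, 13, 10]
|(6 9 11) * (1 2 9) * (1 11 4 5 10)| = 6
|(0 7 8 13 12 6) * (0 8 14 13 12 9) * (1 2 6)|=5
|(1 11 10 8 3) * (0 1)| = |(0 1 11 10 8 3)| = 6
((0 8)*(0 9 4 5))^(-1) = ((0 8 9 4 5))^(-1) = (0 5 4 9 8)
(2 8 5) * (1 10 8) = [0, 10, 1, 3, 4, 2, 6, 7, 5, 9, 8] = (1 10 8 5 2)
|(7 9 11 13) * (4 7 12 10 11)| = 12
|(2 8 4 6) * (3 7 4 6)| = 3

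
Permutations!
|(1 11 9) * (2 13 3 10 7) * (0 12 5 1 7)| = 11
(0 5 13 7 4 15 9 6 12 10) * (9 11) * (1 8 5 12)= (0 12 10)(1 8 5 13 7 4 15 11 9 6)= [12, 8, 2, 3, 15, 13, 1, 4, 5, 6, 0, 9, 10, 7, 14, 11]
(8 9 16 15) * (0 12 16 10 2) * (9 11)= (0 12 16 15 8 11 9 10 2)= [12, 1, 0, 3, 4, 5, 6, 7, 11, 10, 2, 9, 16, 13, 14, 8, 15]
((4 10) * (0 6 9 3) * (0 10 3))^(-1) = ((0 6 9)(3 10 4))^(-1) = (0 9 6)(3 4 10)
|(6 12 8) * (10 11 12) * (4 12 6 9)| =|(4 12 8 9)(6 10 11)| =12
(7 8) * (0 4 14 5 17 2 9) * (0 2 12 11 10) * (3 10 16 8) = (0 4 14 5 17 12 11 16 8 7 3 10)(2 9) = [4, 1, 9, 10, 14, 17, 6, 3, 7, 2, 0, 16, 11, 13, 5, 15, 8, 12]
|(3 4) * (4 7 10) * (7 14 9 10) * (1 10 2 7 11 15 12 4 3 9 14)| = 21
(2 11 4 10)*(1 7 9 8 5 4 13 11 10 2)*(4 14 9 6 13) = (1 7 6 13 11 4 2 10)(5 14 9 8) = [0, 7, 10, 3, 2, 14, 13, 6, 5, 8, 1, 4, 12, 11, 9]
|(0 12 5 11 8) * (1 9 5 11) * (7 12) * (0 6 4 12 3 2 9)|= |(0 7 3 2 9 5 1)(4 12 11 8 6)|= 35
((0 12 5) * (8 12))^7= ((0 8 12 5))^7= (0 5 12 8)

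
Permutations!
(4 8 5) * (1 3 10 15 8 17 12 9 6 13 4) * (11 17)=[0, 3, 2, 10, 11, 1, 13, 7, 5, 6, 15, 17, 9, 4, 14, 8, 16, 12]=(1 3 10 15 8 5)(4 11 17 12 9 6 13)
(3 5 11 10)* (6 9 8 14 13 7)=[0, 1, 2, 5, 4, 11, 9, 6, 14, 8, 3, 10, 12, 7, 13]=(3 5 11 10)(6 9 8 14 13 7)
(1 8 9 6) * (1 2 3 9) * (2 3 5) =[0, 8, 5, 9, 4, 2, 3, 7, 1, 6] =(1 8)(2 5)(3 9 6)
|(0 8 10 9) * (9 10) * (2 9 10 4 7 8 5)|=4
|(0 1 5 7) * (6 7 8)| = 6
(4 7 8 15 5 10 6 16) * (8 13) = (4 7 13 8 15 5 10 6 16) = [0, 1, 2, 3, 7, 10, 16, 13, 15, 9, 6, 11, 12, 8, 14, 5, 4]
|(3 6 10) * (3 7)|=|(3 6 10 7)|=4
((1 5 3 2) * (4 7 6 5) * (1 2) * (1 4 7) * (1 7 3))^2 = (1 4 6)(3 7 5)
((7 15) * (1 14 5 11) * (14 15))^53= (1 11 5 14 7 15)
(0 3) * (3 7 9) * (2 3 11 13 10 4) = (0 7 9 11 13 10 4 2 3) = [7, 1, 3, 0, 2, 5, 6, 9, 8, 11, 4, 13, 12, 10]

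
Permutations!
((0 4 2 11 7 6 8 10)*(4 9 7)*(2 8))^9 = (11)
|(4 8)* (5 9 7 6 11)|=|(4 8)(5 9 7 6 11)|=10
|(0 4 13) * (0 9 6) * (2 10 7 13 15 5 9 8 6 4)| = |(0 2 10 7 13 8 6)(4 15 5 9)| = 28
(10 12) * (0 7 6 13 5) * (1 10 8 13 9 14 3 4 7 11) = [11, 10, 2, 4, 7, 0, 9, 6, 13, 14, 12, 1, 8, 5, 3] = (0 11 1 10 12 8 13 5)(3 4 7 6 9 14)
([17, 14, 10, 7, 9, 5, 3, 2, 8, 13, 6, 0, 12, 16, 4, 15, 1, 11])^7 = [17, 14, 6, 2, 9, 5, 7, 10, 8, 13, 3, 0, 12, 16, 4, 15, 1, 11]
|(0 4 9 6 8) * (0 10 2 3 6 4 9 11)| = |(0 9 4 11)(2 3 6 8 10)| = 20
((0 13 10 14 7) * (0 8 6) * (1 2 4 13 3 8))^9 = ((0 3 8 6)(1 2 4 13 10 14 7))^9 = (0 3 8 6)(1 4 10 7 2 13 14)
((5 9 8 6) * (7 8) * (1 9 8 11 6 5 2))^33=(1 11)(2 7)(5 8)(6 9)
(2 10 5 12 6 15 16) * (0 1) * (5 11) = [1, 0, 10, 3, 4, 12, 15, 7, 8, 9, 11, 5, 6, 13, 14, 16, 2] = (0 1)(2 10 11 5 12 6 15 16)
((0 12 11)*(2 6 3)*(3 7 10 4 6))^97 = (0 12 11)(2 3)(4 6 7 10)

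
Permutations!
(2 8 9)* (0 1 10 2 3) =(0 1 10 2 8 9 3) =[1, 10, 8, 0, 4, 5, 6, 7, 9, 3, 2]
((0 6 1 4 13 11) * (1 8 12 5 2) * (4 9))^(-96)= (0 12 1 13 6 5 9 11 8 2 4)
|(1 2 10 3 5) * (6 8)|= |(1 2 10 3 5)(6 8)|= 10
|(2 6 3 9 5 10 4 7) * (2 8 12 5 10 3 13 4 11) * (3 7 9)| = |(2 6 13 4 9 10 11)(5 7 8 12)| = 28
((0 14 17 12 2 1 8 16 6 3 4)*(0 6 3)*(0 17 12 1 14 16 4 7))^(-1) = (0 7 3 16)(1 17 6 4 8)(2 12 14)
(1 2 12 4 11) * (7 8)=(1 2 12 4 11)(7 8)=[0, 2, 12, 3, 11, 5, 6, 8, 7, 9, 10, 1, 4]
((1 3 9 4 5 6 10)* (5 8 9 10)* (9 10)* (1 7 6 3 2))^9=(1 2)(3 9 4 8 10 7 6 5)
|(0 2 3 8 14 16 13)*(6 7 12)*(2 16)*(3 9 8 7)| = 12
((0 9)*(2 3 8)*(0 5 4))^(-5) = (0 4 5 9)(2 3 8)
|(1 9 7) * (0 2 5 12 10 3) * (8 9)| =|(0 2 5 12 10 3)(1 8 9 7)| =12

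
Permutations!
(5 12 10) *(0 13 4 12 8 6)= (0 13 4 12 10 5 8 6)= [13, 1, 2, 3, 12, 8, 0, 7, 6, 9, 5, 11, 10, 4]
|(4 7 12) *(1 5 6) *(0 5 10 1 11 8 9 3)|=42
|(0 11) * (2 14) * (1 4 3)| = |(0 11)(1 4 3)(2 14)| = 6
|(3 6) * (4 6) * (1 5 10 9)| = 12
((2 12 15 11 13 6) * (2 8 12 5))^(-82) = ((2 5)(6 8 12 15 11 13))^(-82) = (6 12 11)(8 15 13)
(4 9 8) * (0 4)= [4, 1, 2, 3, 9, 5, 6, 7, 0, 8]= (0 4 9 8)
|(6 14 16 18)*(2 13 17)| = 12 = |(2 13 17)(6 14 16 18)|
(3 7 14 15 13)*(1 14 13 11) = (1 14 15 11)(3 7 13) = [0, 14, 2, 7, 4, 5, 6, 13, 8, 9, 10, 1, 12, 3, 15, 11]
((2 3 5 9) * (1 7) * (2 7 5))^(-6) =(1 9)(5 7)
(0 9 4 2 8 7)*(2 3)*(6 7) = [9, 1, 8, 2, 3, 5, 7, 0, 6, 4] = (0 9 4 3 2 8 6 7)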